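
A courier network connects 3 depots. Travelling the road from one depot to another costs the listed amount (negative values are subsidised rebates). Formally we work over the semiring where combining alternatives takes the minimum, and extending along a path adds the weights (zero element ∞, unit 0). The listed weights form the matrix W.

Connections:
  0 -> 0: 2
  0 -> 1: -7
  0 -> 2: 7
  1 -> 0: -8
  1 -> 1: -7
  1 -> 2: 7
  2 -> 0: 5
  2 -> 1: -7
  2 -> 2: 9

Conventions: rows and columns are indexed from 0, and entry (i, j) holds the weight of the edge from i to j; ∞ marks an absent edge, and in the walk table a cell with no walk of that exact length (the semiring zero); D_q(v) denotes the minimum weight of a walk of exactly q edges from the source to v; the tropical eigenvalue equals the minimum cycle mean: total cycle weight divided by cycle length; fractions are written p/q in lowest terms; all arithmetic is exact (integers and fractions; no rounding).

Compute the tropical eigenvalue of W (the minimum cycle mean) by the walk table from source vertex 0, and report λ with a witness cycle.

q=0: [0, ∞, ∞]
q=1: [2, -7, 7]
q=2: [-15, -14, 0]
q=3: [-22, -22, -8]
Optimal cycle mean attained by: cycle 0->1->0, total (-7) + (-8), length 2.
Answer: λ = -15/2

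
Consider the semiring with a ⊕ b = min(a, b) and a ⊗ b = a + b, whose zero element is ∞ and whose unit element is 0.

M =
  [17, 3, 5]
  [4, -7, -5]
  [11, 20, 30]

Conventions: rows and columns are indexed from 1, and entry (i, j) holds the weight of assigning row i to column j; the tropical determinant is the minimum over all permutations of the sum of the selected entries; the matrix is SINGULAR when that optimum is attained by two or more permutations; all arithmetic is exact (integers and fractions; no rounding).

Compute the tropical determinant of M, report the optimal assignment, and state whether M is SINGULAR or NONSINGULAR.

σ = (1, 2, 3): 17 + (-7) + 30 = 40
σ = (1, 3, 2): 17 + (-5) + 20 = 32
σ = (2, 1, 3): 3 + 4 + 30 = 37
σ = (2, 3, 1): 3 + (-5) + 11 = 9
σ = (3, 1, 2): 5 + 4 + 20 = 29
σ = (3, 2, 1): 5 + (-7) + 11 = 9
Optimal value attained by: σ = (2, 3, 1).
Answer: det⊕(M) = 9; verdict: SINGULAR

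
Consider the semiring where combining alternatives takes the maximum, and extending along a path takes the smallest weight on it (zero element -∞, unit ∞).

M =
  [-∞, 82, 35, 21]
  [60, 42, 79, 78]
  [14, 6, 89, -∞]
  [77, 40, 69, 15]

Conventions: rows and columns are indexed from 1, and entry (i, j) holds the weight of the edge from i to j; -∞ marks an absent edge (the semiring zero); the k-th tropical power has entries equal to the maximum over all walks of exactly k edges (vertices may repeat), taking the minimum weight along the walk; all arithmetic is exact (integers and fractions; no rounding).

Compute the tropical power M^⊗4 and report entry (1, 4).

M^⊗2:
  [60, 42, 79, 78]
  [77, 60, 79, 42]
  [14, 14, 89, 14]
  [40, 77, 69, 40]
M^⊗3:
  [77, 60, 79, 42]
  [60, 77, 79, 60]
  [14, 14, 89, 14]
  [60, 42, 77, 77]
M^⊗4:
  [60, 77, 79, 60]
  [60, 60, 79, 77]
  [14, 14, 89, 14]
  [77, 60, 77, 42]
Key observation: the optimum is the walk 1->2->1->2->4, with weight 82 min 60 min 82 min 78 = 60.
Optimal value attained by: walk 1->2->1->2->4.
Answer: (M^⊗4)[1][4] = 60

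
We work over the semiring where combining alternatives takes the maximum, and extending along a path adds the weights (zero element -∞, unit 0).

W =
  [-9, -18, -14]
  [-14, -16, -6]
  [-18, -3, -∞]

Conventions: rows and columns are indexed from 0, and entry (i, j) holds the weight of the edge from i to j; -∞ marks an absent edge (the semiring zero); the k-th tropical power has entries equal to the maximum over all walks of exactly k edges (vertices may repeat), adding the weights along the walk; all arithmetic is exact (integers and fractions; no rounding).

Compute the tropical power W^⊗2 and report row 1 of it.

W^⊗2:
  [-18, -17, -23]
  [-23, -9, -22]
  [-17, -19, -9]
Answer: row 1 of W^⊗2 = [-23, -9, -22]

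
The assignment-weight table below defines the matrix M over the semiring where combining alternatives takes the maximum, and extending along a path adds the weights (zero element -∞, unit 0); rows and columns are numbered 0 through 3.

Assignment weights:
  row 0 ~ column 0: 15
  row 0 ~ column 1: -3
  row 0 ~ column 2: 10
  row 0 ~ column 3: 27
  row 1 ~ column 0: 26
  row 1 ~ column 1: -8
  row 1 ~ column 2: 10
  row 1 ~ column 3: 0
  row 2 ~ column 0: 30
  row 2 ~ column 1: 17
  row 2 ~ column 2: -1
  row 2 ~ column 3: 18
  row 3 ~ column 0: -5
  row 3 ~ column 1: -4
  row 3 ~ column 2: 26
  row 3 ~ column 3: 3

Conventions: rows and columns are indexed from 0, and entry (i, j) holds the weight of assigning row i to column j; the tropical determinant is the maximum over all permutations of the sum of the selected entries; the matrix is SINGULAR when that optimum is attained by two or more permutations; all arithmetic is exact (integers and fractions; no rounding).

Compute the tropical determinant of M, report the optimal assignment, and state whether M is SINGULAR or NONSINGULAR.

σ = (0, 1, 2, 3): 15 + (-8) + (-1) + 3 = 9
σ = (0, 1, 3, 2): 15 + (-8) + 18 + 26 = 51
σ = (0, 2, 1, 3): 15 + 10 + 17 + 3 = 45
σ = (0, 2, 3, 1): 15 + 10 + 18 + (-4) = 39
σ = (0, 3, 1, 2): 15 + 0 + 17 + 26 = 58
σ = (0, 3, 2, 1): 15 + 0 + (-1) + (-4) = 10
σ = (1, 0, 2, 3): (-3) + 26 + (-1) + 3 = 25
σ = (1, 0, 3, 2): (-3) + 26 + 18 + 26 = 67
σ = (1, 2, 0, 3): (-3) + 10 + 30 + 3 = 40
σ = (1, 2, 3, 0): (-3) + 10 + 18 + (-5) = 20
σ = (1, 3, 0, 2): (-3) + 0 + 30 + 26 = 53
σ = (1, 3, 2, 0): (-3) + 0 + (-1) + (-5) = -9
σ = (2, 0, 1, 3): 10 + 26 + 17 + 3 = 56
σ = (2, 0, 3, 1): 10 + 26 + 18 + (-4) = 50
σ = (2, 1, 0, 3): 10 + (-8) + 30 + 3 = 35
σ = (2, 1, 3, 0): 10 + (-8) + 18 + (-5) = 15
σ = (2, 3, 0, 1): 10 + 0 + 30 + (-4) = 36
σ = (2, 3, 1, 0): 10 + 0 + 17 + (-5) = 22
σ = (3, 0, 1, 2): 27 + 26 + 17 + 26 = 96
σ = (3, 0, 2, 1): 27 + 26 + (-1) + (-4) = 48
σ = (3, 1, 0, 2): 27 + (-8) + 30 + 26 = 75
σ = (3, 1, 2, 0): 27 + (-8) + (-1) + (-5) = 13
σ = (3, 2, 0, 1): 27 + 10 + 30 + (-4) = 63
σ = (3, 2, 1, 0): 27 + 10 + 17 + (-5) = 49
Optimal value attained by: σ = (3, 0, 1, 2).
Answer: det⊕(M) = 96; verdict: NONSINGULAR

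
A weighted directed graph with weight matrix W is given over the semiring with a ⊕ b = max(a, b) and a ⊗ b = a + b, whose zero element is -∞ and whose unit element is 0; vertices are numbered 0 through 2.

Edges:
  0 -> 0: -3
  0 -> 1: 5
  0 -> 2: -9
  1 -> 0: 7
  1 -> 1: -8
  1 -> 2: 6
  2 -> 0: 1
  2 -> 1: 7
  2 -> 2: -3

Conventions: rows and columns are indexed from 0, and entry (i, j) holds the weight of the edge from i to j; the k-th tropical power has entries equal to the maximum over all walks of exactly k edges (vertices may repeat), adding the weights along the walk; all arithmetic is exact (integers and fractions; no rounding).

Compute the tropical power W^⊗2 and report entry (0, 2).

W^⊗2:
  [12, 2, 11]
  [7, 13, 3]
  [14, 6, 13]
Key observation: the optimum is the walk 0->1->2, with weight 5 + 6 = 11.
Optimal value attained by: walk 0->1->2.
Answer: (W^⊗2)[0][2] = 11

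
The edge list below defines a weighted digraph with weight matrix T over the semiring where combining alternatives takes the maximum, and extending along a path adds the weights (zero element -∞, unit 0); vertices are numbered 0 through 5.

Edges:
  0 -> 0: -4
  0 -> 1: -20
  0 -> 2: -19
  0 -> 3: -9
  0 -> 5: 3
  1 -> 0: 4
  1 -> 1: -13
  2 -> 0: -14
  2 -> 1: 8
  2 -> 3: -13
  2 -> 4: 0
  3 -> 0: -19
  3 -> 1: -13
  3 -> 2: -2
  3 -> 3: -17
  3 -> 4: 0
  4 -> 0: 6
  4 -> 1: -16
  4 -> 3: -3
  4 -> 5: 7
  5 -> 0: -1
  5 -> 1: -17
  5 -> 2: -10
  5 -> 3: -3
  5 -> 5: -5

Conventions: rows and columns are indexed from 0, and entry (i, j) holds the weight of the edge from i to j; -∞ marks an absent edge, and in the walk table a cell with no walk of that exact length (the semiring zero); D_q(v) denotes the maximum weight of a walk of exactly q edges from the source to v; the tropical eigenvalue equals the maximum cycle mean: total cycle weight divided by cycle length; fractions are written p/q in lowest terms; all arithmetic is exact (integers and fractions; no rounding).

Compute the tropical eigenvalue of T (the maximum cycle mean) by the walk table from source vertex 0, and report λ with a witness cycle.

q=0: [0, -∞, -∞, -∞, -∞, -∞]
q=1: [-4, -20, -19, -9, -∞, 3]
q=2: [2, -11, -7, 0, -9, -1]
q=3: [-2, 1, -2, -4, 0, 5]
q=4: [6, 6, -5, 2, -2, 7]
q=5: [10, 3, 0, 4, 2, 9]
q=6: [8, 8, 2, 6, 4, 13]
Optimal cycle mean attained by: cycle 0->5->3->2->1->0, total 3 + (-3) + (-2) + 8 + 4, length 5.
Answer: λ = 2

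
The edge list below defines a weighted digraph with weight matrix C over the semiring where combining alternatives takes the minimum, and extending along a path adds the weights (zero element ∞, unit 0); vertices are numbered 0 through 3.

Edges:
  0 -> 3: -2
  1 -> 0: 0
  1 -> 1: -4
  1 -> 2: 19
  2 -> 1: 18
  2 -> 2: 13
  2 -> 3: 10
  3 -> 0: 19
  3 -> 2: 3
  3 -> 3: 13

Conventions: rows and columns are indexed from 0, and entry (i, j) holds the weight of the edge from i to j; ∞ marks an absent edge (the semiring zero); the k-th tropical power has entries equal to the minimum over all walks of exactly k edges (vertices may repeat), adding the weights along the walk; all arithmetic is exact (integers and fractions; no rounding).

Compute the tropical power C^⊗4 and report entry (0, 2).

C^⊗2:
  [17, ∞, 1, 11]
  [-4, -8, 15, -2]
  [18, 14, 13, 23]
  [32, 21, 16, 13]
C^⊗3:
  [30, 19, 14, 11]
  [-8, -12, 1, -6]
  [14, 10, 26, 16]
  [21, 17, 16, 26]
C^⊗4:
  [19, 15, 14, 24]
  [-12, -16, -3, -10]
  [10, 6, 19, 12]
  [17, 13, 29, 19]
Key observation: the optimum is the walk 0->3->2->3->2, with weight (-2) + 3 + 10 + 3 = 14.
Optimal value attained by: walk 0->3->2->3->2.
Answer: (C^⊗4)[0][2] = 14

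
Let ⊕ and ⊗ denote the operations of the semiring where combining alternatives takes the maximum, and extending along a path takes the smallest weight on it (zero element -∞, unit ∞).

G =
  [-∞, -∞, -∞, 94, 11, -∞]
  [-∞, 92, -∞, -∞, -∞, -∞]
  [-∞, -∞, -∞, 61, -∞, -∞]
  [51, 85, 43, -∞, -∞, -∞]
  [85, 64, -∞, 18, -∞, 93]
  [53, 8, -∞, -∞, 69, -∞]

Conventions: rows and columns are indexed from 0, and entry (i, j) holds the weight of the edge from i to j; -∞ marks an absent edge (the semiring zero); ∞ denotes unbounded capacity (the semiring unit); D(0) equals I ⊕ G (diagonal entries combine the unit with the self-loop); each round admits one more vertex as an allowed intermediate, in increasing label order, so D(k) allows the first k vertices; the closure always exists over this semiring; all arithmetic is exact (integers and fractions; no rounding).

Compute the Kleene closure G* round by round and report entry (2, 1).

D(0):
  [∞, -∞, -∞, 94, 11, -∞]
  [-∞, ∞, -∞, -∞, -∞, -∞]
  [-∞, -∞, ∞, 61, -∞, -∞]
  [51, 85, 43, ∞, -∞, -∞]
  [85, 64, -∞, 18, ∞, 93]
  [53, 8, -∞, -∞, 69, ∞]
D(1):
  [∞, -∞, -∞, 94, 11, -∞]
  [-∞, ∞, -∞, -∞, -∞, -∞]
  [-∞, -∞, ∞, 61, -∞, -∞]
  [51, 85, 43, ∞, 11, -∞]
  [85, 64, -∞, 85, ∞, 93]
  [53, 8, -∞, 53, 69, ∞]
D(2):
  [∞, -∞, -∞, 94, 11, -∞]
  [-∞, ∞, -∞, -∞, -∞, -∞]
  [-∞, -∞, ∞, 61, -∞, -∞]
  [51, 85, 43, ∞, 11, -∞]
  [85, 64, -∞, 85, ∞, 93]
  [53, 8, -∞, 53, 69, ∞]
D(3):
  [∞, -∞, -∞, 94, 11, -∞]
  [-∞, ∞, -∞, -∞, -∞, -∞]
  [-∞, -∞, ∞, 61, -∞, -∞]
  [51, 85, 43, ∞, 11, -∞]
  [85, 64, -∞, 85, ∞, 93]
  [53, 8, -∞, 53, 69, ∞]
D(4):
  [∞, 85, 43, 94, 11, -∞]
  [-∞, ∞, -∞, -∞, -∞, -∞]
  [51, 61, ∞, 61, 11, -∞]
  [51, 85, 43, ∞, 11, -∞]
  [85, 85, 43, 85, ∞, 93]
  [53, 53, 43, 53, 69, ∞]
D(5):
  [∞, 85, 43, 94, 11, 11]
  [-∞, ∞, -∞, -∞, -∞, -∞]
  [51, 61, ∞, 61, 11, 11]
  [51, 85, 43, ∞, 11, 11]
  [85, 85, 43, 85, ∞, 93]
  [69, 69, 43, 69, 69, ∞]
D(6):
  [∞, 85, 43, 94, 11, 11]
  [-∞, ∞, -∞, -∞, -∞, -∞]
  [51, 61, ∞, 61, 11, 11]
  [51, 85, 43, ∞, 11, 11]
  [85, 85, 43, 85, ∞, 93]
  [69, 69, 43, 69, 69, ∞]
Answer: G*[2][1] = 61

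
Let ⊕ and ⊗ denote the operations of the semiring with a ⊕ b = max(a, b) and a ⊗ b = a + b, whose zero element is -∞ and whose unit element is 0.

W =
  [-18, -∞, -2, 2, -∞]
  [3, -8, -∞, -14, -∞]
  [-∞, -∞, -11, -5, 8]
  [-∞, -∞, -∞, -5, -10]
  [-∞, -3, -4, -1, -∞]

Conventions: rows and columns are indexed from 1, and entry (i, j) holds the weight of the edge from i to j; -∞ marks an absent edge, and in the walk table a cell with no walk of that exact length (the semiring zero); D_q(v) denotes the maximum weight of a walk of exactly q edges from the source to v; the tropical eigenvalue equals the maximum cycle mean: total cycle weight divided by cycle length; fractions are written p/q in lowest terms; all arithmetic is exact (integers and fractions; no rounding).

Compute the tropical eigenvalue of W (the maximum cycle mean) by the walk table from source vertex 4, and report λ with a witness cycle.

q=0: [-∞, -∞, -∞, 0, -∞]
q=1: [-∞, -∞, -∞, -5, -10]
q=2: [-∞, -13, -14, -10, -15]
q=3: [-10, -18, -19, -15, -6]
q=4: [-15, -9, -10, -7, -11]
q=5: [-6, -14, -15, -12, -2]
Optimal cycle mean attained by: cycle 3->5->3, total 8 + (-4), length 2.
Answer: λ = 2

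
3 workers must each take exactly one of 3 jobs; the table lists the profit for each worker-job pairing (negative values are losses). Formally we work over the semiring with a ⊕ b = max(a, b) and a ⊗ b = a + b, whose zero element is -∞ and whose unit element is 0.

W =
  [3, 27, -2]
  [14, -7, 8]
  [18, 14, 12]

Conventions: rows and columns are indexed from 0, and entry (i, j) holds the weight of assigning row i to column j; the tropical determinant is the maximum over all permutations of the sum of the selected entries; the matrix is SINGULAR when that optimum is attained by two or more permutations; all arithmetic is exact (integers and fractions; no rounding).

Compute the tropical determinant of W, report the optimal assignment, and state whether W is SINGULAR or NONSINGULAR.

σ = (0, 1, 2): 3 + (-7) + 12 = 8
σ = (0, 2, 1): 3 + 8 + 14 = 25
σ = (1, 0, 2): 27 + 14 + 12 = 53
σ = (1, 2, 0): 27 + 8 + 18 = 53
σ = (2, 0, 1): (-2) + 14 + 14 = 26
σ = (2, 1, 0): (-2) + (-7) + 18 = 9
Optimal value attained by: σ = (1, 0, 2).
Answer: det⊕(W) = 53; verdict: SINGULAR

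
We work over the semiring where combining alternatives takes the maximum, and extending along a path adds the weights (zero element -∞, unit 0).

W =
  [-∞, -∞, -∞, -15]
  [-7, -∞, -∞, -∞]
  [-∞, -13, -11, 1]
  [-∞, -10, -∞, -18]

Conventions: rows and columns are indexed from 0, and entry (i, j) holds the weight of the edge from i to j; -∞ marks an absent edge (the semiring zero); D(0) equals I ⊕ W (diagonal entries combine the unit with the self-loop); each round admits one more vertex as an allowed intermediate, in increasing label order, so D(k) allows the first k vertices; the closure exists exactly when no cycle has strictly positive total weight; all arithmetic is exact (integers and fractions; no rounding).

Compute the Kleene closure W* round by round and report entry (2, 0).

D(0):
  [0, -∞, -∞, -15]
  [-7, 0, -∞, -∞]
  [-∞, -13, 0, 1]
  [-∞, -10, -∞, 0]
D(1):
  [0, -∞, -∞, -15]
  [-7, 0, -∞, -22]
  [-∞, -13, 0, 1]
  [-∞, -10, -∞, 0]
D(2):
  [0, -∞, -∞, -15]
  [-7, 0, -∞, -22]
  [-20, -13, 0, 1]
  [-17, -10, -∞, 0]
D(3):
  [0, -∞, -∞, -15]
  [-7, 0, -∞, -22]
  [-20, -13, 0, 1]
  [-17, -10, -∞, 0]
D(4):
  [0, -25, -∞, -15]
  [-7, 0, -∞, -22]
  [-16, -9, 0, 1]
  [-17, -10, -∞, 0]
Answer: W*[2][0] = -16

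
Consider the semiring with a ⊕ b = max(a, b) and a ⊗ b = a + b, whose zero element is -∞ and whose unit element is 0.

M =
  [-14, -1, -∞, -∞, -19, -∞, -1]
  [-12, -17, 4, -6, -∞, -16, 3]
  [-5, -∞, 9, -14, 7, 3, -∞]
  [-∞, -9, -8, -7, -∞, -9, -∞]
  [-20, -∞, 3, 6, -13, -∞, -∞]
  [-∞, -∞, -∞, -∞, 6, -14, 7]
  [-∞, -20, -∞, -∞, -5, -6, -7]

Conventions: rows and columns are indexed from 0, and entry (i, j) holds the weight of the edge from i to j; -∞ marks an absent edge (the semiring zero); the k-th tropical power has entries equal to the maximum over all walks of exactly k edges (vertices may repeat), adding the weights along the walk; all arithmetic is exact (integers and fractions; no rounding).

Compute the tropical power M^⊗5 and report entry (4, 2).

M^⊗2:
  [-13, -15, 3, -7, -6, -7, 2]
  [-1, -13, 13, -10, 11, 7, -4]
  [4, -6, 18, 13, 16, 12, 10]
  [-13, -16, 1, -14, -1, -5, -2]
  [-2, -3, 12, -1, 10, 6, -21]
  [-14, -13, 9, 12, 2, 1, 0]
  [-25, -27, -2, 1, 0, -13, 1]
M^⊗3:
  [-2, -14, 12, 0, 10, 6, 0]
  [8, -2, 22, 17, 20, 16, 14]
  [13, 4, 27, 22, 25, 21, 19]
  [-4, -14, 10, 5, 8, 4, 2]
  [7, -3, 21, 16, 19, 15, 13]
  [4, 3, 18, 8, 16, 12, 8]
  [-7, -8, 7, 6, 5, 1, -6]
M^⊗4:
  [7, -3, 21, 16, 19, 15, 13]
  [17, 8, 31, 26, 29, 25, 23]
  [22, 13, 36, 31, 34, 30, 28]
  [5, -4, 19, 14, 17, 13, 11]
  [16, 7, 30, 25, 28, 24, 22]
  [13, 3, 27, 22, 25, 21, 19]
  [2, -3, 16, 11, 14, 10, 8]
M^⊗5:
  [16, 7, 30, 25, 28, 24, 22]
  [26, 17, 40, 35, 38, 34, 32]
  [31, 22, 45, 40, 43, 39, 37]
  [14, 5, 28, 23, 26, 22, 20]
  [25, 16, 39, 34, 37, 33, 31]
  [22, 13, 36, 31, 34, 30, 28]
  [11, 2, 25, 20, 23, 19, 17]
Key observation: the optimum is the walk 4->2->2->2->2->2, with weight 3 + 9 + 9 + 9 + 9 = 39.
Optimal value attained by: walk 4->2->2->2->2->2.
Answer: (M^⊗5)[4][2] = 39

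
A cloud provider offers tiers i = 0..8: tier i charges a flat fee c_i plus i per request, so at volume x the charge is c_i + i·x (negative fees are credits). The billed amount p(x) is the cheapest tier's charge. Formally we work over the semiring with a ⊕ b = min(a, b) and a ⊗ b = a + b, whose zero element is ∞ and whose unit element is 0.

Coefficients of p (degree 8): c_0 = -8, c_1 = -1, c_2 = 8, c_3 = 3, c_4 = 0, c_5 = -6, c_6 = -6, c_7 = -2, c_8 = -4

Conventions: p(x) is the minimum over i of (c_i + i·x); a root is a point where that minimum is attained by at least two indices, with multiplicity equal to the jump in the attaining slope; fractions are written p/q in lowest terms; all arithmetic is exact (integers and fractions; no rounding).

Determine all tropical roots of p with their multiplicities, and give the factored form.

hull edge (i=0, c=-8) to (i=6, c=-6): slope 1/3, span 6
hull edge (i=6, c=-6) to (i=8, c=-4): slope 1, span 2
Factored form: p(x) = -4 ⊗ (x ⊕ (-1)) ⊗ (x ⊕ (-1)) ⊗ (x ⊕ (-1/3)) ⊗ (x ⊕ (-1/3)) ⊗ (x ⊕ (-1/3)) ⊗ (x ⊕ (-1/3)) ⊗ (x ⊕ (-1/3)) ⊗ (x ⊕ (-1/3))
Answer: roots = -1 (mult 2), -1/3 (mult 6)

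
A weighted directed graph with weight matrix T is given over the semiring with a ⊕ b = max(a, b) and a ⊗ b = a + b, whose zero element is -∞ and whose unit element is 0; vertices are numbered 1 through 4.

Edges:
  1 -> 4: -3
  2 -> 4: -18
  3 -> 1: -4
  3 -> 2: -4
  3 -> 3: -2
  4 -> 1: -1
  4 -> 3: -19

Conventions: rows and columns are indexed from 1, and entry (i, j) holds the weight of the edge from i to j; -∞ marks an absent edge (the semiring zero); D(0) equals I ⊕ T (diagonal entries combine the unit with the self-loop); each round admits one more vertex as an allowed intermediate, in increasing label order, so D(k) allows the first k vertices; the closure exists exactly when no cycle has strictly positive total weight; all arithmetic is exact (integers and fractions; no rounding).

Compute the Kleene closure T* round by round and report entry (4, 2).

D(0):
  [0, -∞, -∞, -3]
  [-∞, 0, -∞, -18]
  [-4, -4, 0, -∞]
  [-1, -∞, -19, 0]
D(1):
  [0, -∞, -∞, -3]
  [-∞, 0, -∞, -18]
  [-4, -4, 0, -7]
  [-1, -∞, -19, 0]
D(2):
  [0, -∞, -∞, -3]
  [-∞, 0, -∞, -18]
  [-4, -4, 0, -7]
  [-1, -∞, -19, 0]
D(3):
  [0, -∞, -∞, -3]
  [-∞, 0, -∞, -18]
  [-4, -4, 0, -7]
  [-1, -23, -19, 0]
D(4):
  [0, -26, -22, -3]
  [-19, 0, -37, -18]
  [-4, -4, 0, -7]
  [-1, -23, -19, 0]
Answer: T*[4][2] = -23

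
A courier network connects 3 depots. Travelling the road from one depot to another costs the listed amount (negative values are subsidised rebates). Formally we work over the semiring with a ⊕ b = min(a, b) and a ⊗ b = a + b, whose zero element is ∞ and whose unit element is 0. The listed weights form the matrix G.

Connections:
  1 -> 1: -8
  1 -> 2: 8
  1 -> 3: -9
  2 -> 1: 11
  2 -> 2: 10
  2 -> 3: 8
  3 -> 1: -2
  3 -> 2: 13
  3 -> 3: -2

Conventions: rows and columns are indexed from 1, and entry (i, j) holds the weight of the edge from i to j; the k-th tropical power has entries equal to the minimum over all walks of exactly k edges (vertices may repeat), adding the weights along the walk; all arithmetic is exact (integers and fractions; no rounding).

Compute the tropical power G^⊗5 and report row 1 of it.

G^⊗2:
  [-16, 0, -17]
  [3, 19, 2]
  [-10, 6, -11]
G^⊗3:
  [-24, -8, -25]
  [-5, 11, -6]
  [-18, -2, -19]
G^⊗4:
  [-32, -16, -33]
  [-13, 3, -14]
  [-26, -10, -27]
G^⊗5:
  [-40, -24, -41]
  [-21, -5, -22]
  [-34, -18, -35]
Answer: row 1 of G^⊗5 = [-40, -24, -41]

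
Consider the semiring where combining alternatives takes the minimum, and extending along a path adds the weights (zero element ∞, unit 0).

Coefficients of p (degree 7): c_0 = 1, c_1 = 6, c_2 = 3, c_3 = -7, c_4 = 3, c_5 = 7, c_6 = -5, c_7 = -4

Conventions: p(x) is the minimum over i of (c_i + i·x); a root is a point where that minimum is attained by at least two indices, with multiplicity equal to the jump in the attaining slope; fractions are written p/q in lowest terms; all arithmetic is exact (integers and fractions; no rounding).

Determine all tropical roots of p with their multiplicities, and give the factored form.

hull edge (i=0, c=1) to (i=3, c=-7): slope -8/3, span 3
hull edge (i=3, c=-7) to (i=6, c=-5): slope 2/3, span 3
hull edge (i=6, c=-5) to (i=7, c=-4): slope 1, span 1
Factored form: p(x) = -4 ⊗ (x ⊕ (-1)) ⊗ (x ⊕ (-2/3)) ⊗ (x ⊕ (-2/3)) ⊗ (x ⊕ (-2/3)) ⊗ (x ⊕ 8/3) ⊗ (x ⊕ 8/3) ⊗ (x ⊕ 8/3)
Answer: roots = -1 (mult 1), -2/3 (mult 3), 8/3 (mult 3)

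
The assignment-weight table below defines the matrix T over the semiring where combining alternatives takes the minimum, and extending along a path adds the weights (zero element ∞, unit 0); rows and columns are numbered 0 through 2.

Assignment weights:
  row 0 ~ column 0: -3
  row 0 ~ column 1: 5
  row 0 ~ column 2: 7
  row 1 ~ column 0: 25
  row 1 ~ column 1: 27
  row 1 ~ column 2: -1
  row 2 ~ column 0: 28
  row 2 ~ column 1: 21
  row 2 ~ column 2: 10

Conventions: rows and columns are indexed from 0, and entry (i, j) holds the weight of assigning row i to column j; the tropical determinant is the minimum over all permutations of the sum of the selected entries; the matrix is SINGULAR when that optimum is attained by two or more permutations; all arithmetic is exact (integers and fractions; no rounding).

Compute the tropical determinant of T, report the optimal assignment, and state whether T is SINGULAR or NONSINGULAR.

σ = (0, 1, 2): (-3) + 27 + 10 = 34
σ = (0, 2, 1): (-3) + (-1) + 21 = 17
σ = (1, 0, 2): 5 + 25 + 10 = 40
σ = (1, 2, 0): 5 + (-1) + 28 = 32
σ = (2, 0, 1): 7 + 25 + 21 = 53
σ = (2, 1, 0): 7 + 27 + 28 = 62
Optimal value attained by: σ = (0, 2, 1).
Answer: det⊕(T) = 17; verdict: NONSINGULAR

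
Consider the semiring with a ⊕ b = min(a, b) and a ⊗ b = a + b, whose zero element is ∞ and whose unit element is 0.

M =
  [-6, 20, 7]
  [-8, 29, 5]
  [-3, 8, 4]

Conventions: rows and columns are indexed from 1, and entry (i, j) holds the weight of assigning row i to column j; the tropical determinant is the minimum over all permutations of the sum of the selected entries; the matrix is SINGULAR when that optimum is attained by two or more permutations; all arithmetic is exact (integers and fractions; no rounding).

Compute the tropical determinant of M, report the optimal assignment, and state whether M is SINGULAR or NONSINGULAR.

σ = (1, 2, 3): (-6) + 29 + 4 = 27
σ = (1, 3, 2): (-6) + 5 + 8 = 7
σ = (2, 1, 3): 20 + (-8) + 4 = 16
σ = (2, 3, 1): 20 + 5 + (-3) = 22
σ = (3, 1, 2): 7 + (-8) + 8 = 7
σ = (3, 2, 1): 7 + 29 + (-3) = 33
Optimal value attained by: σ = (1, 3, 2).
Answer: det⊕(M) = 7; verdict: SINGULAR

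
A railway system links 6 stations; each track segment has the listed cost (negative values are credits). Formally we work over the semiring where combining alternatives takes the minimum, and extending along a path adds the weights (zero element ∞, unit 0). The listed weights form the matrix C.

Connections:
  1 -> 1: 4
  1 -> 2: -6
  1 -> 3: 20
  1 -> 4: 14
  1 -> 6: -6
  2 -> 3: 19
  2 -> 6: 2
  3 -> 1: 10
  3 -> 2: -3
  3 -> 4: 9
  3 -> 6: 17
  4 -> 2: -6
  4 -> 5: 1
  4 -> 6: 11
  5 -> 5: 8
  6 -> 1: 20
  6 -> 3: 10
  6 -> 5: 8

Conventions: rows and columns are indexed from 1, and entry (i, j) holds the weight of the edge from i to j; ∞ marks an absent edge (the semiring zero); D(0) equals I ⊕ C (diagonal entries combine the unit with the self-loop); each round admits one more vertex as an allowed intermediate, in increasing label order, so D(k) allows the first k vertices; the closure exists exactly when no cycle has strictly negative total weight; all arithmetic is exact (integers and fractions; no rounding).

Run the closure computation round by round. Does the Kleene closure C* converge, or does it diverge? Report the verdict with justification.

D(0):
  [0, -6, 20, 14, ∞, -6]
  [∞, 0, 19, ∞, ∞, 2]
  [10, -3, 0, 9, ∞, 17]
  [∞, -6, ∞, 0, 1, 11]
  [∞, ∞, ∞, ∞, 0, ∞]
  [20, ∞, 10, ∞, 8, 0]
D(1):
  [0, -6, 20, 14, ∞, -6]
  [∞, 0, 19, ∞, ∞, 2]
  [10, -3, 0, 9, ∞, 4]
  [∞, -6, ∞, 0, 1, 11]
  [∞, ∞, ∞, ∞, 0, ∞]
  [20, 14, 10, 34, 8, 0]
D(2):
  [0, -6, 13, 14, ∞, -6]
  [∞, 0, 19, ∞, ∞, 2]
  [10, -3, 0, 9, ∞, -1]
  [∞, -6, 13, 0, 1, -4]
  [∞, ∞, ∞, ∞, 0, ∞]
  [20, 14, 10, 34, 8, 0]
D(3):
  [0, -6, 13, 14, ∞, -6]
  [29, 0, 19, 28, ∞, 2]
  [10, -3, 0, 9, ∞, -1]
  [23, -6, 13, 0, 1, -4]
  [∞, ∞, ∞, ∞, 0, ∞]
  [20, 7, 10, 19, 8, 0]
D(4):
  [0, -6, 13, 14, 15, -6]
  [29, 0, 19, 28, 29, 2]
  [10, -3, 0, 9, 10, -1]
  [23, -6, 13, 0, 1, -4]
  [∞, ∞, ∞, ∞, 0, ∞]
  [20, 7, 10, 19, 8, 0]
D(5):
  [0, -6, 13, 14, 15, -6]
  [29, 0, 19, 28, 29, 2]
  [10, -3, 0, 9, 10, -1]
  [23, -6, 13, 0, 1, -4]
  [∞, ∞, ∞, ∞, 0, ∞]
  [20, 7, 10, 19, 8, 0]
D(6):
  [0, -6, 4, 13, 2, -6]
  [22, 0, 12, 21, 10, 2]
  [10, -3, 0, 9, 7, -1]
  [16, -6, 6, 0, 1, -4]
  [∞, ∞, ∞, ∞, 0, ∞]
  [20, 7, 10, 19, 8, 0]
Key observation: every diagonal entry stays at the unit through all rounds, so no improving cycle exists.
Answer: CONVERGES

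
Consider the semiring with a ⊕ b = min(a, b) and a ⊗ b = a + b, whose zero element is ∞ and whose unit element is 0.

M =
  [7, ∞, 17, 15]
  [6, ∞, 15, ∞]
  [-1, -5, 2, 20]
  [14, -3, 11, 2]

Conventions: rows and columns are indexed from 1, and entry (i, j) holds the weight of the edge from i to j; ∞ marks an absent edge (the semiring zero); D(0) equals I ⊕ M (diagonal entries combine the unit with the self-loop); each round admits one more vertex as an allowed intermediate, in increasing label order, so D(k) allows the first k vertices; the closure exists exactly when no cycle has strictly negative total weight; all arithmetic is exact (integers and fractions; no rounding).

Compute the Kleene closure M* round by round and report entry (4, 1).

D(0):
  [0, ∞, 17, 15]
  [6, 0, 15, ∞]
  [-1, -5, 0, 20]
  [14, -3, 11, 0]
D(1):
  [0, ∞, 17, 15]
  [6, 0, 15, 21]
  [-1, -5, 0, 14]
  [14, -3, 11, 0]
D(2):
  [0, ∞, 17, 15]
  [6, 0, 15, 21]
  [-1, -5, 0, 14]
  [3, -3, 11, 0]
D(3):
  [0, 12, 17, 15]
  [6, 0, 15, 21]
  [-1, -5, 0, 14]
  [3, -3, 11, 0]
D(4):
  [0, 12, 17, 15]
  [6, 0, 15, 21]
  [-1, -5, 0, 14]
  [3, -3, 11, 0]
Answer: M*[4][1] = 3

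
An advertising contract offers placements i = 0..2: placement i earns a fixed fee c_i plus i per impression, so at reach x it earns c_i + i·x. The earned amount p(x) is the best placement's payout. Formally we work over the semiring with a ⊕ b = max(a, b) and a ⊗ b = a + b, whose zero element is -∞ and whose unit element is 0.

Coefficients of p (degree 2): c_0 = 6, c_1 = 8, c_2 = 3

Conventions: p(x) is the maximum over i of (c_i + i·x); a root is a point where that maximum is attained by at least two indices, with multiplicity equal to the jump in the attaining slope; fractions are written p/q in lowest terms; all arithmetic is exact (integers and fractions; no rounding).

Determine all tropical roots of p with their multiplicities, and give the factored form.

hull edge (i=0, c=6) to (i=1, c=8): slope 2, span 1
hull edge (i=1, c=8) to (i=2, c=3): slope -5, span 1
Factored form: p(x) = 3 ⊗ (x ⊕ (-2)) ⊗ (x ⊕ 5)
Answer: roots = -2 (mult 1), 5 (mult 1)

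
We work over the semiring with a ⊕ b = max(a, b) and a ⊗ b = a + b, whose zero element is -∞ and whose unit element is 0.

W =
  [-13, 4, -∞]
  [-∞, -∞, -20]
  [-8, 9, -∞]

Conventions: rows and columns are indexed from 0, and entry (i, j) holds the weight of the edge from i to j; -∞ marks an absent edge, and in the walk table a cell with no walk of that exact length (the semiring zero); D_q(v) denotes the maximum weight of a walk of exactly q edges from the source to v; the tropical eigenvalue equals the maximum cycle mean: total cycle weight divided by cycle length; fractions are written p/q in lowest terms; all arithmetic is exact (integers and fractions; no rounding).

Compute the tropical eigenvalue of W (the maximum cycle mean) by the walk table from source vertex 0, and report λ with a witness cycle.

q=0: [0, -∞, -∞]
q=1: [-13, 4, -∞]
q=2: [-26, -9, -16]
q=3: [-24, -7, -29]
Optimal cycle mean attained by: cycle 1->2->1, total (-20) + 9, length 2.
Answer: λ = -11/2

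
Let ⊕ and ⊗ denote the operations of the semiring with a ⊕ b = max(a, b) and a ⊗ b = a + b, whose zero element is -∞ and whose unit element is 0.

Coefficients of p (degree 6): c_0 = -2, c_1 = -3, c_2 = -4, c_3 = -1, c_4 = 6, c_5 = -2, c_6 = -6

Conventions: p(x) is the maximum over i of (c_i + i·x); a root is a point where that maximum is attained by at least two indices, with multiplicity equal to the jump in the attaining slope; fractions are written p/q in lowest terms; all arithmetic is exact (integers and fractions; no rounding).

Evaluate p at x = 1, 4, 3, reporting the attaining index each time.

p(1) = max(-2+0·1=-2, -3+1·1=-2, -4+2·1=-2, -1+3·1=2, 6+4·1=10, -2+5·1=3, -6+6·1=0) = 10 (attained by i=4)
p(4) = max(-2+0·4=-2, -3+1·4=1, -4+2·4=4, -1+3·4=11, 6+4·4=22, -2+5·4=18, -6+6·4=18) = 22 (attained by i=4)
p(3) = max(-2+0·3=-2, -3+1·3=0, -4+2·3=2, -1+3·3=8, 6+4·3=18, -2+5·3=13, -6+6·3=12) = 18 (attained by i=4)
Answer: p(1) = 10; p(4) = 22; p(3) = 18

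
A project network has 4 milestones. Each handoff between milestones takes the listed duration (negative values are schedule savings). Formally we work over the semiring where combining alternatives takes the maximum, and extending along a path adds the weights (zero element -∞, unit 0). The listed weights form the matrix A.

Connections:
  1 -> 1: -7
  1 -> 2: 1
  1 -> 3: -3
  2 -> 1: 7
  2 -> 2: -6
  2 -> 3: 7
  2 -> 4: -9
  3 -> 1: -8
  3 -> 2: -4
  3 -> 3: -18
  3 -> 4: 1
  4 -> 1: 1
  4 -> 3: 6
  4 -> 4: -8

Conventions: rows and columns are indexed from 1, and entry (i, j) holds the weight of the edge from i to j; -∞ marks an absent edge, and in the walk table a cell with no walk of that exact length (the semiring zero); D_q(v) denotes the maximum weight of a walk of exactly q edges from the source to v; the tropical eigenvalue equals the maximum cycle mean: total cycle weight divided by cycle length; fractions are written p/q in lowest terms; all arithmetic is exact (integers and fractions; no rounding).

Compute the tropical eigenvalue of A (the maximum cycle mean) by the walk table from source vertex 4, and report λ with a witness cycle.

q=0: [-∞, -∞, -∞, 0]
q=1: [1, -∞, 6, -8]
q=2: [-2, 2, -2, 7]
q=3: [9, -1, 13, -1]
q=4: [6, 10, 6, 14]
Optimal cycle mean attained by: cycle 1->2->1, total 1 + 7, length 2.
Answer: λ = 4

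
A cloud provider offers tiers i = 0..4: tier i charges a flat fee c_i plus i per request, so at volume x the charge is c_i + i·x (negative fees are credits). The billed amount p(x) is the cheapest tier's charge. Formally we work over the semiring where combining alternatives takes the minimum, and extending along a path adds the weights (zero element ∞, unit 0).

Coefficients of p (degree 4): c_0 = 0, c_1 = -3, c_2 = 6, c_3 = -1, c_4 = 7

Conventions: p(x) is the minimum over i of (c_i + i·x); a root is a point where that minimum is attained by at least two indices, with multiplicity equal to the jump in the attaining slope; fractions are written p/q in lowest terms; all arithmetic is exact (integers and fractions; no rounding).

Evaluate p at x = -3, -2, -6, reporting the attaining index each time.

p(-3) = min(0+0·(-3)=0, -3+1·(-3)=-6, 6+2·(-3)=0, -1+3·(-3)=-10, 7+4·(-3)=-5) = -10 (attained by i=3)
p(-2) = min(0+0·(-2)=0, -3+1·(-2)=-5, 6+2·(-2)=2, -1+3·(-2)=-7, 7+4·(-2)=-1) = -7 (attained by i=3)
p(-6) = min(0+0·(-6)=0, -3+1·(-6)=-9, 6+2·(-6)=-6, -1+3·(-6)=-19, 7+4·(-6)=-17) = -19 (attained by i=3)
Answer: p(-3) = -10; p(-2) = -7; p(-6) = -19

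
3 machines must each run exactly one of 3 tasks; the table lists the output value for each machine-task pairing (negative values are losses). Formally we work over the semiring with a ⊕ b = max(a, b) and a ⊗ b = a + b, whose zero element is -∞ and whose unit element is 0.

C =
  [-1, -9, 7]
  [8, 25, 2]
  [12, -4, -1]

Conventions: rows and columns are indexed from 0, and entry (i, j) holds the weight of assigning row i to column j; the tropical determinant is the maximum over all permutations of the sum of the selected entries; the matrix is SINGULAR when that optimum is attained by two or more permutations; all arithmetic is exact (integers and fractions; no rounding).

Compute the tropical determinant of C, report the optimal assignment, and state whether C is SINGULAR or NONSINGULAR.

σ = (0, 1, 2): (-1) + 25 + (-1) = 23
σ = (0, 2, 1): (-1) + 2 + (-4) = -3
σ = (1, 0, 2): (-9) + 8 + (-1) = -2
σ = (1, 2, 0): (-9) + 2 + 12 = 5
σ = (2, 0, 1): 7 + 8 + (-4) = 11
σ = (2, 1, 0): 7 + 25 + 12 = 44
Optimal value attained by: σ = (2, 1, 0).
Answer: det⊕(C) = 44; verdict: NONSINGULAR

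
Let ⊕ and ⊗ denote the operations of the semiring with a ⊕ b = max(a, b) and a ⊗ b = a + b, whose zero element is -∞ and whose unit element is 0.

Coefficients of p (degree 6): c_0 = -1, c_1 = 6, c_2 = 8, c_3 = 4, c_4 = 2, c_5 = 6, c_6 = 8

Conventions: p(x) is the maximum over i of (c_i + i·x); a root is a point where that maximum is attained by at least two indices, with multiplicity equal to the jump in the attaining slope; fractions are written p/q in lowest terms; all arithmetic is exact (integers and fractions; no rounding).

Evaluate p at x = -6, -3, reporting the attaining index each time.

p(-6) = max(-1+0·(-6)=-1, 6+1·(-6)=0, 8+2·(-6)=-4, 4+3·(-6)=-14, 2+4·(-6)=-22, 6+5·(-6)=-24, 8+6·(-6)=-28) = 0 (attained by i=1)
p(-3) = max(-1+0·(-3)=-1, 6+1·(-3)=3, 8+2·(-3)=2, 4+3·(-3)=-5, 2+4·(-3)=-10, 6+5·(-3)=-9, 8+6·(-3)=-10) = 3 (attained by i=1)
Answer: p(-6) = 0; p(-3) = 3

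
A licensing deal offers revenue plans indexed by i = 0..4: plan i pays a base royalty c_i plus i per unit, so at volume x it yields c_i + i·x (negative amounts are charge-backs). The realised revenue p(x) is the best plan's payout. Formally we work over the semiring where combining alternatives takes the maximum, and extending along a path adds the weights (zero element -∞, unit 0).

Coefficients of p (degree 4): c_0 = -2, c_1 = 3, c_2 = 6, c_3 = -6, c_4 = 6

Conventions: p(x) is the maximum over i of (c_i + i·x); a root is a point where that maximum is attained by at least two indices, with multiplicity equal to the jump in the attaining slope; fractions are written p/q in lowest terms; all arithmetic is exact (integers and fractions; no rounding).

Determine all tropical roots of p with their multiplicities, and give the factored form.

hull edge (i=0, c=-2) to (i=1, c=3): slope 5, span 1
hull edge (i=1, c=3) to (i=2, c=6): slope 3, span 1
hull edge (i=2, c=6) to (i=4, c=6): slope 0, span 2
Factored form: p(x) = 6 ⊗ (x ⊕ (-5)) ⊗ (x ⊕ (-3)) ⊗ (x ⊕ 0) ⊗ (x ⊕ 0)
Answer: roots = -5 (mult 1), -3 (mult 1), 0 (mult 2)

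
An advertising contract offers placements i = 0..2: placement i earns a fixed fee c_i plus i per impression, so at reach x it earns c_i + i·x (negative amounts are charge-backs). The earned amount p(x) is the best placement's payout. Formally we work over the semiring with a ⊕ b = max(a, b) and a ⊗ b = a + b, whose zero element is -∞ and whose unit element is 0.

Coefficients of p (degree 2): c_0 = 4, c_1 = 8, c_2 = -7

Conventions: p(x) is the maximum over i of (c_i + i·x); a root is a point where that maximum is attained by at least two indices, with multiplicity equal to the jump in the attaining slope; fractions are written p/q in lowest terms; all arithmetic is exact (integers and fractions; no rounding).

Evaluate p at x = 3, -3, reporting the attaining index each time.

p(3) = max(4+0·3=4, 8+1·3=11, -7+2·3=-1) = 11 (attained by i=1)
p(-3) = max(4+0·(-3)=4, 8+1·(-3)=5, -7+2·(-3)=-13) = 5 (attained by i=1)
Answer: p(3) = 11; p(-3) = 5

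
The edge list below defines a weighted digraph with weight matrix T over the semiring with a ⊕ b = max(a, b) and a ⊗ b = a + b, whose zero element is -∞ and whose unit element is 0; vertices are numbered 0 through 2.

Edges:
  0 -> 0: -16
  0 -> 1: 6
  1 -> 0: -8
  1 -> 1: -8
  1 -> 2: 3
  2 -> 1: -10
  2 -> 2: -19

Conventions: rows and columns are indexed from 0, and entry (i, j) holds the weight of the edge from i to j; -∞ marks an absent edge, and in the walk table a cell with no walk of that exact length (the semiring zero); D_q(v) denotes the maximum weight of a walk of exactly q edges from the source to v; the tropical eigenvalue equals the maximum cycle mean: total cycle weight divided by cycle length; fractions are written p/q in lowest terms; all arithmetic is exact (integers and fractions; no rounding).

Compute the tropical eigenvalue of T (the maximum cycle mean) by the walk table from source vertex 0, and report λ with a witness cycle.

q=0: [0, -∞, -∞]
q=1: [-16, 6, -∞]
q=2: [-2, -2, 9]
q=3: [-10, 4, 1]
Optimal cycle mean attained by: cycle 0->1->0, total 6 + (-8), length 2.
Answer: λ = -1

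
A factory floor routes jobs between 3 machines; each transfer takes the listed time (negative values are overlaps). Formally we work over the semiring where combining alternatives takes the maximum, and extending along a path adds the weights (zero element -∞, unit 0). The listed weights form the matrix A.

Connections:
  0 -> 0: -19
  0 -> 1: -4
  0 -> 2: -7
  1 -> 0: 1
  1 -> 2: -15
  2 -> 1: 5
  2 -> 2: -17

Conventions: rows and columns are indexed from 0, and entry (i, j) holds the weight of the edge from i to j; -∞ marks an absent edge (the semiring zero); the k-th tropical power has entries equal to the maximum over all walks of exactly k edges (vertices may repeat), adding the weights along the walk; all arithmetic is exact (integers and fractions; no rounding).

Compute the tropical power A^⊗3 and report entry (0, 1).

A^⊗2:
  [-3, -2, -19]
  [-18, -3, -6]
  [6, -12, -10]
A^⊗3:
  [-1, -7, -10]
  [-2, -1, -18]
  [-11, 2, -1]
Key observation: the optimum is the walk 0->1->0->1, with weight (-4) + 1 + (-4) = -7.
Optimal value attained by: walk 0->1->0->1.
Answer: (A^⊗3)[0][1] = -7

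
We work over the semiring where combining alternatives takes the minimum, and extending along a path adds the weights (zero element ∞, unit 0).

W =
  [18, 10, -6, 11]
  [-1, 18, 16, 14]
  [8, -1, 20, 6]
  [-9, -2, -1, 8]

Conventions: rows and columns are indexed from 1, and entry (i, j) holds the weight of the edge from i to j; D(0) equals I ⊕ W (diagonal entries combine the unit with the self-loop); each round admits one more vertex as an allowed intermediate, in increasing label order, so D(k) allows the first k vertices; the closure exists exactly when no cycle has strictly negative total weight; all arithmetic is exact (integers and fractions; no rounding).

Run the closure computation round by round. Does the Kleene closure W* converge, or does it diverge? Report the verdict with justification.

D(0):
  [0, 10, -6, 11]
  [-1, 0, 16, 14]
  [8, -1, 0, 6]
  [-9, -2, -1, 0]
D(1):
  [0, 10, -6, 11]
  [-1, 0, -7, 10]
  [8, -1, 0, 6]
  [-9, -2, -15, 0]
Detection: at round 2, diagonal entry (3, 3) turns strictly negative.
Key observation: the cycle 3->2->1->3 has total weight (-1) + (-1) + (-6), which is strictly negative.
Answer: DIVERGES — negative cycle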